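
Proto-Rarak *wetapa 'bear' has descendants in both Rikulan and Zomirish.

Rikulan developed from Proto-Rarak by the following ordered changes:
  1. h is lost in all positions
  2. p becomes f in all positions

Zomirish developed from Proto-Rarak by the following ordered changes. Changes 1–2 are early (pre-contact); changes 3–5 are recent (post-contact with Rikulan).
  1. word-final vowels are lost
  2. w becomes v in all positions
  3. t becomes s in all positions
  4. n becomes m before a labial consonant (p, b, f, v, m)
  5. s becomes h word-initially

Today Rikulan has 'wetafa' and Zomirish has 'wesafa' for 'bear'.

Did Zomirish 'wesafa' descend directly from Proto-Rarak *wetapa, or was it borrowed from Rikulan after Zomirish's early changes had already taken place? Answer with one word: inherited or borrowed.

If inherited, *wetapa would pass through all of Zomirish's changes:
Zomirish: *wetapa > wetap > vetap > vesap  (by apocope, unconditioned shift, unconditioned shift)
If borrowed from Rikulan 'wetafa' after the early changes, it would undergo only the recent ones:
  rule 3 (unconditioned shift): wetafa → wesafa
  rule 4 (nasal place assimilation): no change (wesafa)
  rule 5 (debuccalisation): no change (wesafa)
  ⇒ as a loan: wesafa
Zomirish 'wesafa' matches the loan outcome 'wesafa', not the inherited 'vesap' — it skipped the early Zomirish changes, so it was borrowed from Rikulan.

borrowed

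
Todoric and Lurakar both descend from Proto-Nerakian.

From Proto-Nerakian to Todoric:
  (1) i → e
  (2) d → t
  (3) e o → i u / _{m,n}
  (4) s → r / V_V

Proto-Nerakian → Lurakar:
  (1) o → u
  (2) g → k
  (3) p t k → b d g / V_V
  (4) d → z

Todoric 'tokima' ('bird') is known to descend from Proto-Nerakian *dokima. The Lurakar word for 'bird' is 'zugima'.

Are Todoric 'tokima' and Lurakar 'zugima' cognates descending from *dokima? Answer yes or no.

yes

Derive the expected Lurakar reflex of *dokima:
Lurakar: *dokima > dukima > dugima > zugima  (by vowel merger, intervocalic voicing, unconditioned shift)
Lurakar 'zugima' matches the regular reflex exactly, so the pair is cognate.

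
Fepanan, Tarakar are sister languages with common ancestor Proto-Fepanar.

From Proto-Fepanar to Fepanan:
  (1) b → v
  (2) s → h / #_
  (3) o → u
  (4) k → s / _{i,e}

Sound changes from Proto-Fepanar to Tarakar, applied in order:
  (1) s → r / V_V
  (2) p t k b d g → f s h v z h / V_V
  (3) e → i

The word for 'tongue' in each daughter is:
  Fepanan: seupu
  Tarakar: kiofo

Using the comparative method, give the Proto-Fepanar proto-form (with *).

*keopo

Position 2: Fepanan has e, Tarakar has i. Fepanan preserves e here (none of its changes turn any other segment into e), so the proto-segment is *e.
Position 4: Fepanan has p, Tarakar has f. Fepanan preserves p here (none of its changes turn any other segment into p), so the proto-segment is *p.
Position 3: Fepanan has u, Tarakar has o. Tarakar preserves o here (none of its changes turn any other segment into o), so the proto-segment is *o.
Verify the candidate proto-form against each daughter:
Fepanan: start from *keopo.
  rule 1: no change — keopo
  rule 2: no change — keopo
  rule 3 (vowel merger): keopo → keupu
  rule 4 (palatalisation): keupu → seupu
  ⇒ Fepanan seupu
Tarakar: *keopo
  keopo (rule 1 does not apply)
  keopo → keofo   [intervocalic lenition]
  keofo → kiofo   [vowel merger]
  giving Tarakar kiofo.
No other proto-form is consistent with every reflex, so the reconstruction is *keopo.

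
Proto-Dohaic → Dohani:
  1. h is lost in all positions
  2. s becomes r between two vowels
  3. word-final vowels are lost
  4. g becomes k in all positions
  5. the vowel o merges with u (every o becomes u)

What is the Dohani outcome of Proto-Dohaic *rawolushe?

rawulur

Dohani: start from *rawolushe.
  rule 1 (h-loss): rawolushe → rawoluse
  rule 2 (rhotacism): rawoluse → rawolure
  rule 3 (apocope): rawolure → rawolur
  rule 4: no change — rawolur
  rule 5 (vowel merger): rawolur → rawulur
  ⇒ Dohani rawulur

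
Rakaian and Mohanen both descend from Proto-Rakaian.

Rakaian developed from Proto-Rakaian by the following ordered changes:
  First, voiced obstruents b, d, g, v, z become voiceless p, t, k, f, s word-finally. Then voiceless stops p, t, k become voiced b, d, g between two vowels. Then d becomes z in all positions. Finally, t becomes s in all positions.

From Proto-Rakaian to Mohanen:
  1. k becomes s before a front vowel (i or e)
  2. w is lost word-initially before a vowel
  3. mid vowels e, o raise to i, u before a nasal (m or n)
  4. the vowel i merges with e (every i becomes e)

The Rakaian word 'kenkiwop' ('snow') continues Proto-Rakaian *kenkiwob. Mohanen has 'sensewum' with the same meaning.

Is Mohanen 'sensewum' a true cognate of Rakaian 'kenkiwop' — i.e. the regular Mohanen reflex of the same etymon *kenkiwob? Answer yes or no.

Derive the expected Mohanen reflex of *kenkiwob:
Mohanen: start from *kenkiwob.
  rule 1 (palatalisation): kenkiwob → sensiwob
  rule 2: no change — sensiwob
  rule 3 (pre-nasal raising): sensiwob → sinsiwob
  rule 4 (vowel merger): sinsiwob → sensewob
  ⇒ Mohanen sensewob
The regular Mohanen reflex would be 'sensewob', but the attested form is 'sensewum'. The correspondence is irregular, so they are not cognates (the Mohanen form has a different source).

no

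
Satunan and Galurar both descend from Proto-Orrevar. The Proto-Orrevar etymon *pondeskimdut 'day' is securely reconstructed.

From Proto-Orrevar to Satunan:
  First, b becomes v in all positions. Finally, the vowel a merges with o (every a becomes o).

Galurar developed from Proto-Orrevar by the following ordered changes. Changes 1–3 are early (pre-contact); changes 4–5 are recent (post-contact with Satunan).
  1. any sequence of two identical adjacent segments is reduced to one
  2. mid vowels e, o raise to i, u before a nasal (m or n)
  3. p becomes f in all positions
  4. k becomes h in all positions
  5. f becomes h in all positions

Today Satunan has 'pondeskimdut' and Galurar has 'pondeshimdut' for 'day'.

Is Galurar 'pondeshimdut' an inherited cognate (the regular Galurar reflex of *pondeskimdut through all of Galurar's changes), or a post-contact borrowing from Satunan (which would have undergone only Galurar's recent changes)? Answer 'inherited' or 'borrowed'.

borrowed

If inherited, *pondeskimdut would pass through all of Galurar's changes:
Galurar: *pondeskimdut > pundeskimdut > fundeskimdut > fundeshimdut > hundeshimdut  (by pre-nasal raising, unconditioned shift, unconditioned shift, unconditioned shift)
If borrowed from Satunan 'pondeskimdut' after the early changes, it would undergo only the recent ones:
  rule 4 (unconditioned shift): pondeskimdut → pondeshimdut
  rule 5 (unconditioned shift): no change (pondeshimdut)
  ⇒ as a loan: pondeshimdut
Galurar 'pondeshimdut' matches the loan outcome 'pondeshimdut', not the inherited 'hundeshimdut' — it skipped the early Galurar changes, so it was borrowed from Satunan.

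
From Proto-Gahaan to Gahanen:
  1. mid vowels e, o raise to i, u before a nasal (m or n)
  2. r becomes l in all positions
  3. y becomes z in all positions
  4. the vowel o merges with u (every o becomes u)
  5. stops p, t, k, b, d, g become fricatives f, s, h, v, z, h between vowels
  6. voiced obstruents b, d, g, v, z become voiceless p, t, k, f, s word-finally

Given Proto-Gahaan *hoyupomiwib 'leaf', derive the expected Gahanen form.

Gahanen: *hoyupomiwib
  hoyupomiwib → hoyupumiwib   [pre-nasal raising]
  hoyupumiwib (rule 2 does not apply)
  hoyupumiwib → hozupumiwib   [unconditioned shift]
  hozupumiwib → huzupumiwib   [vowel merger]
  huzupumiwib → huzufumiwib   [intervocalic lenition]
  huzufumiwib → huzufumiwip   [final devoicing]
  giving Gahanen huzufumiwip.

huzufumiwip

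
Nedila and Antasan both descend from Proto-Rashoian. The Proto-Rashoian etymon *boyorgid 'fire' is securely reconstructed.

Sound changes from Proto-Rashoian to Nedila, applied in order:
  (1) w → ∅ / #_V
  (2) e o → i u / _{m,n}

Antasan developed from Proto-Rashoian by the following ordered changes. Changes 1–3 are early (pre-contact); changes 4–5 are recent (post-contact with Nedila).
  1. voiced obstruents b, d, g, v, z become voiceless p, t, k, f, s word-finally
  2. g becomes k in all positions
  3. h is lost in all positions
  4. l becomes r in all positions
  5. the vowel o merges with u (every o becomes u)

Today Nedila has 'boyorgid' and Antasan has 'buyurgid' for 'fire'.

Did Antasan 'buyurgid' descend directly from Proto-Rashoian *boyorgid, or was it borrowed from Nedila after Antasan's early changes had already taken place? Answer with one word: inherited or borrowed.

borrowed

If inherited, *boyorgid would pass through all of Antasan's changes:
Antasan: *boyorgid > boyorgit > boyorkit > buyurkit  (by final devoicing, unconditioned shift, vowel merger)
If borrowed from Nedila 'boyorgid' after the early changes, it would undergo only the recent ones:
  rule 4 (unconditioned shift): no change (boyorgid)
  rule 5 (vowel merger): boyorgid → buyurgid
  ⇒ as a loan: buyurgid
Antasan 'buyurgid' matches the loan outcome 'buyurgid', not the inherited 'buyurkit' — it skipped the early Antasan changes, so it was borrowed from Nedila.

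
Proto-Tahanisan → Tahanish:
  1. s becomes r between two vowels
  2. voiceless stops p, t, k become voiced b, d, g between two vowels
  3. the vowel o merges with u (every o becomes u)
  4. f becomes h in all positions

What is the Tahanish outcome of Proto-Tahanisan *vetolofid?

veduluhid

Tahanish: *vetolofid
  vetolofid (rule 1 does not apply)
  vetolofid → vedolofid   [intervocalic voicing]
  vedolofid → vedulufid   [vowel merger]
  vedulufid → veduluhid   [unconditioned shift]
  giving Tahanish veduluhid.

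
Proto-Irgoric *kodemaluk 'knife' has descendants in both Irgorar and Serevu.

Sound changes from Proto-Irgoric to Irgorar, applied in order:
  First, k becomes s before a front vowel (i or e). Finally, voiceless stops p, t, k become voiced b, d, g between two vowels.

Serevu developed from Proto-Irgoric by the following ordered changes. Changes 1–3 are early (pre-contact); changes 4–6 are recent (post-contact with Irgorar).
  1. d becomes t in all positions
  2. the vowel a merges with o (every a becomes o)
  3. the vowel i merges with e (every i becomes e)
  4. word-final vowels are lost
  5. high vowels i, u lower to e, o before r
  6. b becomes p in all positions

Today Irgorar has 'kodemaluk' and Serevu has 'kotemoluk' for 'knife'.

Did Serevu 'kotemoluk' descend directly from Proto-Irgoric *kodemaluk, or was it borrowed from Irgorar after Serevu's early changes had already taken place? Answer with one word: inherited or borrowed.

If inherited, *kodemaluk would pass through all of Serevu's changes:
Serevu: *kodemaluk > kotemaluk > kotemoluk  (by unconditioned shift, vowel merger)
If borrowed from Irgorar 'kodemaluk' after the early changes, it would undergo only the recent ones:
  rule 4 (apocope): no change (kodemaluk)
  rule 5 (pre-rhotic lowering): no change (kodemaluk)
  rule 6 (unconditioned shift): no change (kodemaluk)
  ⇒ as a loan: kodemaluk
Serevu 'kotemoluk' matches the inherited outcome exactly, so it is an inherited cognate, not a loan.

inherited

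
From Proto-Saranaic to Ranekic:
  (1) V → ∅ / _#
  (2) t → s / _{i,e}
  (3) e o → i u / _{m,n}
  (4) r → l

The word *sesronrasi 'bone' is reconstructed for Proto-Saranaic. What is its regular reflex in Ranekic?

Ranekic: *sesronrasi
  sesronrasi → sesronras   [apocope]
  sesronras (rule 2 does not apply)
  sesronras → sesrunras   [pre-nasal raising]
  sesrunras → seslunlas   [unconditioned shift]
  giving Ranekic seslunlas.

seslunlas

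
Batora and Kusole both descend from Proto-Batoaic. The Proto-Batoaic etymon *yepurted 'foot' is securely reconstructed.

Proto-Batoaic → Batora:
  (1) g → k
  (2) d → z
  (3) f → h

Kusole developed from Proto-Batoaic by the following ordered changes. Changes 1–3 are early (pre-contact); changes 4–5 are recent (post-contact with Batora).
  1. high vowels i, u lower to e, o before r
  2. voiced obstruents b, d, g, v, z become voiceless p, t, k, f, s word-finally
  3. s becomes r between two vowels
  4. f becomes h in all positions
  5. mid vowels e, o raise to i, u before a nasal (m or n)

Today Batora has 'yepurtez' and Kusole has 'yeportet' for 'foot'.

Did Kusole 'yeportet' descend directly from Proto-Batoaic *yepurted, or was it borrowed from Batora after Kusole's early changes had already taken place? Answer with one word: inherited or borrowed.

inherited

If inherited, *yepurted would pass through all of Kusole's changes:
Kusole: *yepurted > yeported > yeportet  (by pre-rhotic lowering, final devoicing)
If borrowed from Batora 'yepurtez' after the early changes, it would undergo only the recent ones:
  rule 4 (unconditioned shift): no change (yepurtez)
  rule 5 (pre-nasal raising): no change (yepurtez)
  ⇒ as a loan: yepurtez
Kusole 'yeportet' matches the inherited outcome exactly, so it is an inherited cognate, not a loan.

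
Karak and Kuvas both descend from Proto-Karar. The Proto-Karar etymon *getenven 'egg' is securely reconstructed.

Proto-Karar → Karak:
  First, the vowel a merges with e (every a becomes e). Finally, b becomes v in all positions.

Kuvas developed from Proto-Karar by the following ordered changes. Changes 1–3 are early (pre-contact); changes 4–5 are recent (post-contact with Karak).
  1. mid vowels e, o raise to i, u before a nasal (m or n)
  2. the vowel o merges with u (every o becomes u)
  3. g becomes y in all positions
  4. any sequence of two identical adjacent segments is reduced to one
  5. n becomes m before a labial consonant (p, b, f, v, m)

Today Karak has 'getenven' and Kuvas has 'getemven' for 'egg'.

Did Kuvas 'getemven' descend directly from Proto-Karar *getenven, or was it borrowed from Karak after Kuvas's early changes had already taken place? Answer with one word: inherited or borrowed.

If inherited, *getenven would pass through all of Kuvas's changes:
Kuvas: *getenven
  getenven → getinvin   [pre-nasal raising]
  getinvin (rule 2 does not apply)
  getinvin → yetinvin   [unconditioned shift]
  yetinvin (rule 4 does not apply)
  yetinvin → yetimvin   [nasal place assimilation]
  giving Kuvas yetimvin.
If borrowed from Karak 'getenven' after the early changes, it would undergo only the recent ones:
  rule 4 (degemination): no change (getenven)
  rule 5 (nasal place assimilation): getenven → getemven
  ⇒ as a loan: getemven
Kuvas 'getemven' matches the loan outcome 'getemven', not the inherited 'yetimvin' — it skipped the early Kuvas changes, so it was borrowed from Karak.

borrowed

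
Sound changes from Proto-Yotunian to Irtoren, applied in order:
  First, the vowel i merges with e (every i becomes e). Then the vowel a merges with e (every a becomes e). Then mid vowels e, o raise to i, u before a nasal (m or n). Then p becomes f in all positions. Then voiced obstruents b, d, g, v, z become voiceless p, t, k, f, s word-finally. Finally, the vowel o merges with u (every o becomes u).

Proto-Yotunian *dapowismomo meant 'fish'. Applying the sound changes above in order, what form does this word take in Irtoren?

Irtoren: *dapowismomo
  dapowismomo → dapowesmomo   [vowel merger]
  dapowesmomo → depowesmomo   [vowel merger]
  depowesmomo → depowesmumo   [pre-nasal raising]
  depowesmumo → defowesmumo   [unconditioned shift]
  defowesmumo (rule 5 does not apply)
  defowesmumo → defuwesmumu   [vowel merger]
  giving Irtoren defuwesmumu.

defuwesmumu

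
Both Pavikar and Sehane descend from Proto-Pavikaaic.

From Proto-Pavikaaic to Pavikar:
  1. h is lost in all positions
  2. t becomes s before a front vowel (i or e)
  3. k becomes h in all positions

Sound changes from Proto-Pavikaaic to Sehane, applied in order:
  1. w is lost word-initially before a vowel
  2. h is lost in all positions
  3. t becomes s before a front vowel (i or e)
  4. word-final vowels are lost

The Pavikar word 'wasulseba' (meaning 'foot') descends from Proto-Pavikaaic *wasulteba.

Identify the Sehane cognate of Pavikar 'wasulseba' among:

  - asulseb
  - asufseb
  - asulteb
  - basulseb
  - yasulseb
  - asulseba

asulseb

Sehane: *wasulteba > asulteba > asulseba > asulseb  (by glide loss, palatalisation, apocope)
Among the options, 'asulseb' alone shows every Sehane change applied in order.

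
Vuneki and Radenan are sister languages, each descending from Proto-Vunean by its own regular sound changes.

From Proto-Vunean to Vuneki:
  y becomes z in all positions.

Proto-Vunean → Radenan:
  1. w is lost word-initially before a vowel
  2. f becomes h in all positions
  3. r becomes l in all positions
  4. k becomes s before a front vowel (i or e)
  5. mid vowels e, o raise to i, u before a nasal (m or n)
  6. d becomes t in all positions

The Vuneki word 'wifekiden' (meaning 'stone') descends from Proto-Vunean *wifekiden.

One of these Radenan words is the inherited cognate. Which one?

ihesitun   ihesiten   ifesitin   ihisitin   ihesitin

Radenan: *wifekiden
  wifekiden → ifekiden   [glide loss]
  ifekiden → ihekiden   [unconditioned shift]
  ihekiden (rule 3 does not apply)
  ihekiden → ihesiden   [palatalisation]
  ihesiden → ihesidin   [pre-nasal raising]
  ihesidin → ihesitin   [unconditioned shift]
  giving Radenan ihesitin.
The other candidates each miss or misapply at least one Radenan change.

ihesitin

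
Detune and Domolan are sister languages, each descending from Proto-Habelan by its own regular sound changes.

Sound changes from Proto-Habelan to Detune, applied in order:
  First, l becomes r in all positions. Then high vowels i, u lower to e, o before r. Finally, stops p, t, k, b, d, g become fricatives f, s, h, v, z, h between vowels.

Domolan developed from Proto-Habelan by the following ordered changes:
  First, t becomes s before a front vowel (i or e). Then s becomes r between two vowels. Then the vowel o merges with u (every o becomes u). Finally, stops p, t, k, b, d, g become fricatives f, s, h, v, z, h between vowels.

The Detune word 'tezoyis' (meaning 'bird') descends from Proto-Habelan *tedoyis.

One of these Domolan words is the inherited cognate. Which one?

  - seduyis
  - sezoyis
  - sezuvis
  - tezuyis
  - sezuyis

Domolan: *tedoyis
  tedoyis → sedoyis   [palatalisation]
  sedoyis (rule 2 does not apply)
  sedoyis → seduyis   [vowel merger]
  seduyis → sezuyis   [intervocalic lenition]
  giving Domolan sezuyis.
The other candidates each miss or misapply at least one Domolan change.

sezuyis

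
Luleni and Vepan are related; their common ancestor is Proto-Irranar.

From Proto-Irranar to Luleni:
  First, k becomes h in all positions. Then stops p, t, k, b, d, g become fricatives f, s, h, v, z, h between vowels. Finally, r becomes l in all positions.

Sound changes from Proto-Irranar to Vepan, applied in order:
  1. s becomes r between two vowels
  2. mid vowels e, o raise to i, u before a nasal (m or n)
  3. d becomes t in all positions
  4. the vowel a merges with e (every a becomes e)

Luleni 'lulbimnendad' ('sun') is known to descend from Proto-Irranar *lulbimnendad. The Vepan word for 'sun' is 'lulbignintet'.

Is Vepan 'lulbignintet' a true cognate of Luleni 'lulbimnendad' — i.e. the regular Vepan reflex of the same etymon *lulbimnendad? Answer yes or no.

Derive the expected Vepan reflex of *lulbimnendad:
Vepan: start from *lulbimnendad.
  rule 1: no change — lulbimnendad
  rule 2 (pre-nasal raising): lulbimnendad → lulbimnindad
  rule 3 (unconditioned shift): lulbimnindad → lulbimnintat
  rule 4 (vowel merger): lulbimnintat → lulbimnintet
  ⇒ Vepan lulbimnintet
The regular Vepan reflex would be 'lulbimnintet', but the attested form is 'lulbignintet'. The correspondence is irregular, so they are not cognates (the Vepan form has a different source).

no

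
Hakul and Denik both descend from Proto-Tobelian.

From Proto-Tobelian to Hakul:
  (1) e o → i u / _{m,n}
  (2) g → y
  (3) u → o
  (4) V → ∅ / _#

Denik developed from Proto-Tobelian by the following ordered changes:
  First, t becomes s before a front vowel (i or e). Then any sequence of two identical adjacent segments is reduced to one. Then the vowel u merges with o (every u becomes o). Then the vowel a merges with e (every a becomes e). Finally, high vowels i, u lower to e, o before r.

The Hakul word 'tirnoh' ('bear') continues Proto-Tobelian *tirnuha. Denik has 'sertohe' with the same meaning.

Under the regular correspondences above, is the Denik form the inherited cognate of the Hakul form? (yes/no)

no

Derive the expected Denik reflex of *tirnuha:
Denik: *tirnuha
  tirnuha → sirnuha   [palatalisation]
  sirnuha (rule 2 does not apply)
  sirnuha → sirnoha   [vowel merger]
  sirnoha → sirnohe   [vowel merger]
  sirnohe → sernohe   [pre-rhotic lowering]
  giving Denik sernohe.
The regular Denik reflex would be 'sernohe', but the attested form is 'sertohe'. The correspondence is irregular, so they are not cognates (the Denik form has a different source).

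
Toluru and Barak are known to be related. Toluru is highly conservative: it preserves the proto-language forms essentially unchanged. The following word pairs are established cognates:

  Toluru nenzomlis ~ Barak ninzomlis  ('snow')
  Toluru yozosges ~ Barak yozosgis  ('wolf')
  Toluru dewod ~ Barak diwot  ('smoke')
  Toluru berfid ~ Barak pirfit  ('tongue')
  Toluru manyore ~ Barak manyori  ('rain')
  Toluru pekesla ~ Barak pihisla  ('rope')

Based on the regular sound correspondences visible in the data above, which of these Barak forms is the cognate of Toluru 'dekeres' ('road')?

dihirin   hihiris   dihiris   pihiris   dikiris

dihiris

yozosges ~ yozosgis, dewod ~ diwot — Toluru e corresponds to Barak i after a consonant, before a consonant other than r, m, n, p, b, f, v.
pekesla ~ pihisla — Toluru k corresponds to Barak h between vowels (before a front vowel).
berfid ~ pirfit — Toluru e corresponds to Barak i after a consonant, before r.
Applying these to Toluru 'dekeres':
  dekeres → dikeres   (e→i after a consonant, before a consonant other than r, m, n, p, b, f, v)
  dikeres → diheres   (k→h between vowels (before a front vowel))
  diheres → dihires   (e→i after a consonant, before r)
  dihires → dihiris   (e→i after a consonant, before a consonant other than r, m, n, p, b, f, v)
So the Barak cognate is 'dihiris'.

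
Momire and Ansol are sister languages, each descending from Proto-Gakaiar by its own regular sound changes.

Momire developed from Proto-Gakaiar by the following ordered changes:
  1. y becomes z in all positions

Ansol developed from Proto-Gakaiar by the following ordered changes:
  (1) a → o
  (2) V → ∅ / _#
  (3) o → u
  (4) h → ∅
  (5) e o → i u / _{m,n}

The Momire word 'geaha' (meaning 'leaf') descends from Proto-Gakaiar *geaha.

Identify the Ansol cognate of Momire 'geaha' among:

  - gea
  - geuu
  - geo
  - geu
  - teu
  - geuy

geu

Ansol: *geaha
  geaha → geoho   [vowel merger]
  geoho → geoh   [apocope]
  geoh → geuh   [vowel merger]
  geuh → geu   [h-loss]
  geu (rule 5 does not apply)
  giving Ansol geu.
The other candidates each miss or misapply at least one Ansol change.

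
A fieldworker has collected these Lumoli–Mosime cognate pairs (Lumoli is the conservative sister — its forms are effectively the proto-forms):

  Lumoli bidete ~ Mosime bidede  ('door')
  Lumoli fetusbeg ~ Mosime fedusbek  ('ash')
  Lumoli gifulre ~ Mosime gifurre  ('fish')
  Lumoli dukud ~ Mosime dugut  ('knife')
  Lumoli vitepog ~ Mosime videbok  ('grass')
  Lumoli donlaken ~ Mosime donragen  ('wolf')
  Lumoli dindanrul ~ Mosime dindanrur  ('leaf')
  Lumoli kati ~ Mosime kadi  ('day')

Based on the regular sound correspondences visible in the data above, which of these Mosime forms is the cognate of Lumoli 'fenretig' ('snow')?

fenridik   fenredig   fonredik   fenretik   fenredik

fenredik

kati ~ kadi — Lumoli t corresponds to Mosime d between vowels (before a front vowel).
fetusbeg ~ fedusbek, vitepog ~ videbok — Lumoli g corresponds to Mosime k word-finally.
Applying these to Lumoli 'fenretig':
  fenretig → fenredig   (t→d between vowels (before a front vowel))
  fenredig → fenredik   (g→k word-finally)
So the Mosime cognate is 'fenredik'.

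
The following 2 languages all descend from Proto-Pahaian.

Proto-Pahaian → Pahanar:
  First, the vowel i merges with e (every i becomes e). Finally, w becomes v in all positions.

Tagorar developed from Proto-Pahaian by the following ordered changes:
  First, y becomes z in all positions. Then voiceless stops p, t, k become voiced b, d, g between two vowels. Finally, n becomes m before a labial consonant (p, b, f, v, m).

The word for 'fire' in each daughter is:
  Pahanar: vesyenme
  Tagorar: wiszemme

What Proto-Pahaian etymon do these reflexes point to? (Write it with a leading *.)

Position 6: Pahanar has n, Tagorar has m. Pahanar preserves n here (none of its changes turn any other segment into n), so the proto-segment is *n.
Position 2: Pahanar has e, Tagorar has i. Tagorar preserves i here (none of its changes turn any other segment into i), so the proto-segment is *i.
Continuing position by position gives *wisyenme; check it forward:
Pahanar: *wisyenme
  wisyenme → wesyenme   [vowel merger]
  wesyenme → vesyenme   [unconditioned shift]
  giving Pahanar vesyenme.
Tagorar: *wisyenme
  wisyenme → wiszenme   [unconditioned shift]
  wiszenme (rule 2 does not apply)
  wiszenme → wiszemme   [nasal place assimilation]
  giving Tagorar wiszemme.
*wisyenme is the unique common source.

*wisyenme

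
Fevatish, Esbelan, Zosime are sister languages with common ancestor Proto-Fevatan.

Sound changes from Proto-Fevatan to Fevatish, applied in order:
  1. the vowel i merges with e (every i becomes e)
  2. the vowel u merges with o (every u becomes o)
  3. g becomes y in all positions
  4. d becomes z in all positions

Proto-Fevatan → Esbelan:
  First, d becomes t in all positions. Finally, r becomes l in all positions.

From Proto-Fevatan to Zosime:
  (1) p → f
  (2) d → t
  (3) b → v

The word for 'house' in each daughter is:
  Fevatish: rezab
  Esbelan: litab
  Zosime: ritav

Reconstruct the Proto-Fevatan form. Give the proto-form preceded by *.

Position 3: Fevatish has z, Esbelan has t, Zosime has t. Taking the neighbouring segments as reconstructed: Fevatish z could go back to *d or *z; Esbelan t could go back to *t or *d; Zosime t could go back to *t or *d — the one source consistent with every daughter is *d.
Position 2: Fevatish has e, Esbelan has i, Zosime has i. Esbelan preserves i here (none of its changes turn any other segment into i), so the proto-segment is *i.
Position 5: Fevatish has b, Esbelan has b, Zosime has v. Fevatish preserves b here (none of its changes turn any other segment into b), so the proto-segment is *b.
This points to *ridab. Verify forward in each daughter:
Fevatish: start from *ridab.
  rule 1 (vowel merger): ridab → redab
  rule 2: no change — redab
  rule 3: no change — redab
  rule 4 (unconditioned shift): redab → rezab
  ⇒ Fevatish rezab
Esbelan: start from *ridab.
  rule 1 (unconditioned shift): ridab → ritab
  rule 2 (unconditioned shift): ritab → litab
  ⇒ Esbelan litab
Zosime: *ridab
  ridab (rule 1 does not apply)
  ridab → ritab   [unconditioned shift]
  ritab → ritav   [unconditioned shift]
  giving Zosime ritav.
*ridab is the unique common source.

*ridab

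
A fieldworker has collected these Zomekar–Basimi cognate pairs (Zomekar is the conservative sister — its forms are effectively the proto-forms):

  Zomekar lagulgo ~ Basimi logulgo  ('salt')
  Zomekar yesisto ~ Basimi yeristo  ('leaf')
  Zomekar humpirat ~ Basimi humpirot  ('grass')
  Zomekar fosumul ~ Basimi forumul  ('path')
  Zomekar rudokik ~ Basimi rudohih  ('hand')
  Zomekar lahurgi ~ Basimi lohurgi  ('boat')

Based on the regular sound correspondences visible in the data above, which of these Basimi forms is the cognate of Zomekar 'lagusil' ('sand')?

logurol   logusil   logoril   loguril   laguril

loguril

lagulgo ~ logulgo, humpirat ~ humpirot — Zomekar a corresponds to Basimi o after a consonant, before a consonant other than r, m, n, p, b, f, v.
yesisto ~ yeristo — Zomekar s corresponds to Basimi r between vowels (before a front vowel).
Applying these to Zomekar 'lagusil':
  lagusil → logusil   (a→o after a consonant, before a consonant other than r, m, n, p, b, f, v)
  logusil → loguril   (s→r between vowels (before a front vowel))
So the Basimi cognate is 'loguril'.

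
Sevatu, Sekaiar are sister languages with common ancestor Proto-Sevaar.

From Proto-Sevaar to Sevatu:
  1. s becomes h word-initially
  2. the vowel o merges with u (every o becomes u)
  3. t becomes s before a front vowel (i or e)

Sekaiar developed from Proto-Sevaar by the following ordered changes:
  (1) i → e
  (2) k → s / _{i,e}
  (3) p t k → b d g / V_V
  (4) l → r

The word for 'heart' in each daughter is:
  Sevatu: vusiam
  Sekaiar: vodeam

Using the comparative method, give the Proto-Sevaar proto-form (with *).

Position 3: Sevatu has s, Sekaiar has d. Taking the neighbouring segments as reconstructed: Sevatu s could go back to *t or *s; Sekaiar d could go back to *t or *d — the one source consistent with every daughter is *t.
Position 4: Sevatu has i, Sekaiar has e. Sevatu preserves i here (none of its changes turn any other segment into i), so the proto-segment is *i.
This points to *votiam. Verify forward in each daughter:
Sevatu: start from *votiam.
  rule 1: no change — votiam
  rule 2 (vowel merger): votiam → vutiam
  rule 3 (palatalisation): vutiam → vusiam
  ⇒ Sevatu vusiam
Sekaiar: start from *votiam.
  rule 1 (vowel merger): votiam → voteam
  rule 2: no change — voteam
  rule 3 (intervocalic voicing): voteam → vodeam
  rule 4: no change — vodeam
  ⇒ Sekaiar vodeam
*votiam is the unique common source.

*votiam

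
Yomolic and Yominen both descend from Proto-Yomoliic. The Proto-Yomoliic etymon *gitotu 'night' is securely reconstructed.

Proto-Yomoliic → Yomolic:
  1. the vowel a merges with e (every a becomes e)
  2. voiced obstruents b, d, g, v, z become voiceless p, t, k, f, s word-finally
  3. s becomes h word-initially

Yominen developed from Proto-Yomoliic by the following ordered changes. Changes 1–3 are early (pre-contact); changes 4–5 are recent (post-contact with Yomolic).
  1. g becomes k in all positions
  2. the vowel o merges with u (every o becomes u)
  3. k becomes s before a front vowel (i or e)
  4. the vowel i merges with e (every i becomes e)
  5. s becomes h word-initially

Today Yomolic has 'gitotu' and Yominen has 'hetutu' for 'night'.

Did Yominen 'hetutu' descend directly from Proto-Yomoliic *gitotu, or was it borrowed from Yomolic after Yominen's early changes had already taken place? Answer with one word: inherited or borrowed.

inherited

If inherited, *gitotu would pass through all of Yominen's changes:
Yominen: *gitotu
  gitotu → kitotu   [unconditioned shift]
  kitotu → kitutu   [vowel merger]
  kitutu → situtu   [palatalisation]
  situtu → setutu   [vowel merger]
  setutu → hetutu   [debuccalisation]
  giving Yominen hetutu.
If borrowed from Yomolic 'gitotu' after the early changes, it would undergo only the recent ones:
  rule 4 (vowel merger): gitotu → getotu
  rule 5 (debuccalisation): no change (getotu)
  ⇒ as a loan: getotu
Yominen 'hetutu' matches the inherited outcome exactly, so it is an inherited cognate, not a loan.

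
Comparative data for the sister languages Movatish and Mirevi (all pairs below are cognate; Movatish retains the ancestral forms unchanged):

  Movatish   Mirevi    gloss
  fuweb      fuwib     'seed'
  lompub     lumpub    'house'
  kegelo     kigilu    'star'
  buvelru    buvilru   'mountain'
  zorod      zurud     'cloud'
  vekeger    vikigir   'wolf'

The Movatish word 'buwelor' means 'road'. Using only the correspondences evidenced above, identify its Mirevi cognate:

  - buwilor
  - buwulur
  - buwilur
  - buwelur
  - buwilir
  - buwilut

kegelo ~ kigilu, buvelru ~ buvilru — Movatish e corresponds to Mirevi i after a consonant, before a consonant other than r, m, n, p, b, f, v.
zorod ~ zurud — Movatish o corresponds to Mirevi u after a consonant, before r.
Applying these to Movatish 'buwelor':
  buwelor → buwilor   (e→i after a consonant, before a consonant other than r, m, n, p, b, f, v)
  buwilor → buwilur   (o→u after a consonant, before r)
So the Mirevi cognate is 'buwilur'.

buwilur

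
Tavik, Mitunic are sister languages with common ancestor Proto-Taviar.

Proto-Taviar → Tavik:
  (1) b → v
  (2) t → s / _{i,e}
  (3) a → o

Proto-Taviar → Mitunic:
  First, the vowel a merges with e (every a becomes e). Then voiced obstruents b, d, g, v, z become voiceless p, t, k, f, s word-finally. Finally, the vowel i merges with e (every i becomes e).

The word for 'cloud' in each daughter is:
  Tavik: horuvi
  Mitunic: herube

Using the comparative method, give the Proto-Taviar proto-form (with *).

*harubi

Position 2: Tavik has o, Mitunic has e. Taking the neighbouring segments as reconstructed: Tavik o could go back to *a or *o; Mitunic e could go back to *a or *e or *i — the one source consistent with every daughter is *a.
Position 6: Tavik has i, Mitunic has e. Tavik preserves i here (none of its changes turn any other segment into i), so the proto-segment is *i.
Verify the candidate proto-form against each daughter:
Tavik: start from *harubi.
  rule 1 (unconditioned shift): harubi → haruvi
  rule 2: no change — haruvi
  rule 3 (vowel merger): haruvi → horuvi
  ⇒ Tavik horuvi
Mitunic: *harubi > herubi > herube  (by vowel merger, vowel merger)
No other proto-form is consistent with every reflex, so the reconstruction is *harubi.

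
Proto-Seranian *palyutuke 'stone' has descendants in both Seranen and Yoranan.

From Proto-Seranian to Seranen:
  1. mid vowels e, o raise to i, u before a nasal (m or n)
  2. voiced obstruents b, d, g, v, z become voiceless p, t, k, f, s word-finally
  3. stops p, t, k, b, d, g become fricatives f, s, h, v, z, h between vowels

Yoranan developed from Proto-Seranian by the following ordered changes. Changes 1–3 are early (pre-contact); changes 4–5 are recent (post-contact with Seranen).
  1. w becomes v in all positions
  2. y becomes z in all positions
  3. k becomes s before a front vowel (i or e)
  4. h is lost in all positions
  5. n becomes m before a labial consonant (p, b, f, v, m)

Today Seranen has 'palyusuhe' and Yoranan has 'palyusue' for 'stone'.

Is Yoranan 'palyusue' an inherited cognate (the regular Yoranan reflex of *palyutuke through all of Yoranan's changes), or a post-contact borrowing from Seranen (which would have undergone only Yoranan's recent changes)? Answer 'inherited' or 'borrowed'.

If inherited, *palyutuke would pass through all of Yoranan's changes:
Yoranan: *palyutuke
  palyutuke (rule 1 does not apply)
  palyutuke → palzutuke   [unconditioned shift]
  palzutuke → palzutuse   [palatalisation]
  palzutuse (rule 4 does not apply)
  palzutuse (rule 5 does not apply)
  giving Yoranan palzutuse.
If borrowed from Seranen 'palyusuhe' after the early changes, it would undergo only the recent ones:
  rule 4 (h-loss): palyusuhe → palyusue
  rule 5 (nasal place assimilation): no change (palyusue)
  ⇒ as a loan: palyusue
Yoranan 'palyusue' matches the loan outcome 'palyusue', not the inherited 'palzutuse' — it skipped the early Yoranan changes, so it was borrowed from Seranen.

borrowed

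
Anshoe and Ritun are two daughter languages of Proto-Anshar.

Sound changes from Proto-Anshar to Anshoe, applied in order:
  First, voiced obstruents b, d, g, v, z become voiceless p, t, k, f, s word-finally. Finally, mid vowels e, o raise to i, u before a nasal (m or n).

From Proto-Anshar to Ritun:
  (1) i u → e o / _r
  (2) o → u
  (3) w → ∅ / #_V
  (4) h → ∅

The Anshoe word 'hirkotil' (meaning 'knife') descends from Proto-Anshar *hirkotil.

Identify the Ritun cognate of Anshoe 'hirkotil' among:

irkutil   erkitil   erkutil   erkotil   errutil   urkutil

Ritun: start from *hirkotil.
  rule 1 (pre-rhotic lowering): hirkotil → herkotil
  rule 2 (vowel merger): herkotil → herkutil
  rule 3: no change — herkutil
  rule 4 (h-loss): herkutil → erkutil
  ⇒ Ritun erkutil
Only 'erkutil' matches the regular Ritun development of *hirkotil.

erkutil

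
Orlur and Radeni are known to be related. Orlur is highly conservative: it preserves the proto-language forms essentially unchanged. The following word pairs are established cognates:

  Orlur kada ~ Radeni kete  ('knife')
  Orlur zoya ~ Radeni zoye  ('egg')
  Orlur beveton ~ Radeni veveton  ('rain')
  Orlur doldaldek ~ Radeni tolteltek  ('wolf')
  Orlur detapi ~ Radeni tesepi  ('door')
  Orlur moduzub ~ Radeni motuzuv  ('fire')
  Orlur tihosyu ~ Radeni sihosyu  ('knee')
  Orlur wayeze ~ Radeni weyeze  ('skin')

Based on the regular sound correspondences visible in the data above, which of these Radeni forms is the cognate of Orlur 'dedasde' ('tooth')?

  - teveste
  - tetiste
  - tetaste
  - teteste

teteste

detapi ~ tesepi — Orlur d corresponds to Radeni t word-initially before a front vowel.
kada ~ kete — Orlur d corresponds to Radeni t between vowels (before a back vowel).
kada ~ kete, doldaldek ~ tolteltek — Orlur a corresponds to Radeni e after a consonant, before a consonant other than r, m, n, p, b, f, v.
doldaldek ~ tolteltek — Orlur d corresponds to Radeni t after a consonant, before a front vowel.
Applying these to Orlur 'dedasde':
  dedasde → tedasde   (d→t word-initially before a front vowel)
  tedasde → tetasde   (d→t between vowels (before a back vowel))
  tetasde → tetesde   (a→e after a consonant, before a consonant other than r, m, n, p, b, f, v)
  tetesde → teteste   (d→t after a consonant, before a front vowel)
So the Radeni cognate is 'teteste'.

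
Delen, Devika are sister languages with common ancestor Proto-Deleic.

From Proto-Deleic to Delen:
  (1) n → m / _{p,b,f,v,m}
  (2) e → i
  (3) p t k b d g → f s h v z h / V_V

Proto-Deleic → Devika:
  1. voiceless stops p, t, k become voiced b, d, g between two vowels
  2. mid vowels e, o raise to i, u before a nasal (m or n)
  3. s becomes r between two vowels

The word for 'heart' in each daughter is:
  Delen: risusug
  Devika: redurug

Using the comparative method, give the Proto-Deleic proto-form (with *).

*retusug

Position 5: Delen has s, Devika has r. Taking the neighbouring segments as reconstructed: Delen s could go back to *t or *s; Devika r could go back to *s or *r — the one source consistent with every daughter is *s.
Position 2: Delen has i, Devika has e. Devika preserves e here (none of its changes turn any other segment into e), so the proto-segment is *e.
Position 3: Delen has s, Devika has d. Taking the neighbouring segments as reconstructed: Delen s could go back to *t or *s; Devika d could go back to *t or *d — the one source consistent with every daughter is *t.
The remaining positions agree across the daughters. Check the candidate against every language:
Delen: start from *retusug.
  rule 1: no change — retusug
  rule 2 (vowel merger): retusug → ritusug
  rule 3 (intervocalic lenition): ritusug → risusug
  ⇒ Delen risusug
Devika: *retusug
  retusug → redusug   [intervocalic voicing]
  redusug (rule 2 does not apply)
  redusug → redurug   [rhotacism]
  giving Devika redurug.
*retusug is the unique common source.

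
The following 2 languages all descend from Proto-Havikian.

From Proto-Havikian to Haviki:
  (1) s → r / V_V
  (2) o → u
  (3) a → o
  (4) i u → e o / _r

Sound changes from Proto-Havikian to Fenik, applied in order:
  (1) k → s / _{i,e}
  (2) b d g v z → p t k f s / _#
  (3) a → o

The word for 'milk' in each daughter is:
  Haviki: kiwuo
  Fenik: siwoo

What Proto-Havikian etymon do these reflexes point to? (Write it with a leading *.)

*kiwoa

Position 1: Haviki has k, Fenik has s. Haviki preserves k here (none of its changes turn any other segment into k), so the proto-segment is *k.
Position 5: Haviki has o, Fenik has o. Taking the neighbouring segments as reconstructed: Haviki o can only go back to *a; Fenik o could go back to *a or *o — the one source consistent with every daughter is *a.
Position 4: Haviki has u, Fenik has o. Taking the neighbouring segments as reconstructed: Haviki u could go back to *o or *u; Fenik o could go back to *a or *o — the one source consistent with every daughter is *o.
Verify the candidate proto-form against each daughter:
Haviki: *kiwoa > kiwua > kiwuo  (by vowel merger, vowel merger)
Fenik: start from *kiwoa.
  rule 1 (palatalisation): kiwoa → siwoa
  rule 2: no change — siwoa
  rule 3 (vowel merger): siwoa → siwoo
  ⇒ Fenik siwoo
No other proto-form is consistent with every reflex, so the reconstruction is *kiwoa.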